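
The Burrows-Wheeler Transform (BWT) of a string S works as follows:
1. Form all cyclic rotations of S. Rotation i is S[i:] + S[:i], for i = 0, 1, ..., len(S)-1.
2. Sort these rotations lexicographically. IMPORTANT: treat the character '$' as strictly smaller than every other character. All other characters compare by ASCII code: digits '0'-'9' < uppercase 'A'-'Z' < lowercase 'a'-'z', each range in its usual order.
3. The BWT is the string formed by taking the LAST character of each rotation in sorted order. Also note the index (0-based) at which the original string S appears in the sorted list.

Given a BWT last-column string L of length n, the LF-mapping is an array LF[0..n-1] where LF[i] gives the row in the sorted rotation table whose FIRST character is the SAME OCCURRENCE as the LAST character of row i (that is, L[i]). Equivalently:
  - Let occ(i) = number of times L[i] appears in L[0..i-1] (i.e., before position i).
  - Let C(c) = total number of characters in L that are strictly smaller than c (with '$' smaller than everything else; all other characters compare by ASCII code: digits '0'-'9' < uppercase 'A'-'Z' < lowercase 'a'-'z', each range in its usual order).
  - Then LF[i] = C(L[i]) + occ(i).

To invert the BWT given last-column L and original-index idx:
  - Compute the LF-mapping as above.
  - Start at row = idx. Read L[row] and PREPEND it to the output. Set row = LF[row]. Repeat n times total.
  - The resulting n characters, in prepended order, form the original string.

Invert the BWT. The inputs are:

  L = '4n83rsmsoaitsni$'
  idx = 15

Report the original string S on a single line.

LF mapping: 2 8 3 1 11 12 7 13 10 4 5 15 14 9 6 0
Walk LF starting at row 15, prepending L[row]:
  step 1: row=15, L[15]='$', prepend. Next row=LF[15]=0
  step 2: row=0, L[0]='4', prepend. Next row=LF[0]=2
  step 3: row=2, L[2]='8', prepend. Next row=LF[2]=3
  step 4: row=3, L[3]='3', prepend. Next row=LF[3]=1
  step 5: row=1, L[1]='n', prepend. Next row=LF[1]=8
  step 6: row=8, L[8]='o', prepend. Next row=LF[8]=10
  step 7: row=10, L[10]='i', prepend. Next row=LF[10]=5
  step 8: row=5, L[5]='s', prepend. Next row=LF[5]=12
  step 9: row=12, L[12]='s', prepend. Next row=LF[12]=14
  step 10: row=14, L[14]='i', prepend. Next row=LF[14]=6
  step 11: row=6, L[6]='m', prepend. Next row=LF[6]=7
  step 12: row=7, L[7]='s', prepend. Next row=LF[7]=13
  step 13: row=13, L[13]='n', prepend. Next row=LF[13]=9
  step 14: row=9, L[9]='a', prepend. Next row=LF[9]=4
  step 15: row=4, L[4]='r', prepend. Next row=LF[4]=11
  step 16: row=11, L[11]='t', prepend. Next row=LF[11]=15
Reversed output: transmission384$

Answer: transmission384$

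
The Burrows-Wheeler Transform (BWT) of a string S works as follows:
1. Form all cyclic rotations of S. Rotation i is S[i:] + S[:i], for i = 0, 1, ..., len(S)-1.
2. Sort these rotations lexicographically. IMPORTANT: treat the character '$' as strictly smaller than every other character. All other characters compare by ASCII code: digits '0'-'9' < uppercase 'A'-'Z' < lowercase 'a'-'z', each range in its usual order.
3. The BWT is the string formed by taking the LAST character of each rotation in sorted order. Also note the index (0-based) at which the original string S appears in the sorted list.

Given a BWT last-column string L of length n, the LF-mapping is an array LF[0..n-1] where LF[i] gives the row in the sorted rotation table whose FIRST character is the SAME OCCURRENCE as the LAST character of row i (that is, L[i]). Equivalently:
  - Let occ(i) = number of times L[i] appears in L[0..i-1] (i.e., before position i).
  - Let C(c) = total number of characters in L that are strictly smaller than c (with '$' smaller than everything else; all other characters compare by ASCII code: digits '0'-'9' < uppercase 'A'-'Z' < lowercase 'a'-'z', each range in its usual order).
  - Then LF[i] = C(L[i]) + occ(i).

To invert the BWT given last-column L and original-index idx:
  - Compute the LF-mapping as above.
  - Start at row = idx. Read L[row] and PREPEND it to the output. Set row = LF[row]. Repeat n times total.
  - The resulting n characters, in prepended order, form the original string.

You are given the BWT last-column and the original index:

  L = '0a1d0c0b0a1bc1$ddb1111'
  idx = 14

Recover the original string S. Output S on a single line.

LF mapping: 1 12 5 19 2 17 3 14 4 13 6 15 18 7 0 20 21 16 8 9 10 11
Walk LF starting at row 14, prepending L[row]:
  step 1: row=14, L[14]='$', prepend. Next row=LF[14]=0
  step 2: row=0, L[0]='0', prepend. Next row=LF[0]=1
  step 3: row=1, L[1]='a', prepend. Next row=LF[1]=12
  step 4: row=12, L[12]='c', prepend. Next row=LF[12]=18
  step 5: row=18, L[18]='1', prepend. Next row=LF[18]=8
  step 6: row=8, L[8]='0', prepend. Next row=LF[8]=4
  step 7: row=4, L[4]='0', prepend. Next row=LF[4]=2
  step 8: row=2, L[2]='1', prepend. Next row=LF[2]=5
  step 9: row=5, L[5]='c', prepend. Next row=LF[5]=17
  step 10: row=17, L[17]='b', prepend. Next row=LF[17]=16
  step 11: row=16, L[16]='d', prepend. Next row=LF[16]=21
  step 12: row=21, L[21]='1', prepend. Next row=LF[21]=11
  step 13: row=11, L[11]='b', prepend. Next row=LF[11]=15
  step 14: row=15, L[15]='d', prepend. Next row=LF[15]=20
  step 15: row=20, L[20]='1', prepend. Next row=LF[20]=10
  step 16: row=10, L[10]='1', prepend. Next row=LF[10]=6
  step 17: row=6, L[6]='0', prepend. Next row=LF[6]=3
  step 18: row=3, L[3]='d', prepend. Next row=LF[3]=19
  step 19: row=19, L[19]='1', prepend. Next row=LF[19]=9
  step 20: row=9, L[9]='a', prepend. Next row=LF[9]=13
  step 21: row=13, L[13]='1', prepend. Next row=LF[13]=7
  step 22: row=7, L[7]='b', prepend. Next row=LF[7]=14
Reversed output: b1a1d011db1dbc1001ca0$

Answer: b1a1d011db1dbc1001ca0$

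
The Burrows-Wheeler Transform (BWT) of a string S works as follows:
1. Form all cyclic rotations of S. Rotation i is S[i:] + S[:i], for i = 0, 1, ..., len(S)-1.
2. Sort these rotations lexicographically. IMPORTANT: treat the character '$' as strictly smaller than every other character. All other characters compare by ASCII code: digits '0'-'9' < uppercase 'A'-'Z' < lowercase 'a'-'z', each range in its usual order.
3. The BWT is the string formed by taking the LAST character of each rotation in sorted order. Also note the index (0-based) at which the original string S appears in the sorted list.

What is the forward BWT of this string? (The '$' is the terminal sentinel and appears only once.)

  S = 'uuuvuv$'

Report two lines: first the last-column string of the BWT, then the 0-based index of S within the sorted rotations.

Answer: v$uvuuu
1

Derivation:
All 7 rotations (rotation i = S[i:]+S[:i]):
  rot[0] = uuuvuv$
  rot[1] = uuvuv$u
  rot[2] = uvuv$uu
  rot[3] = vuv$uuu
  rot[4] = uv$uuuv
  rot[5] = v$uuuvu
  rot[6] = $uuuvuv
Sorted (with $ < everything):
  sorted[0] = $uuuvuv  (last char: 'v')
  sorted[1] = uuuvuv$  (last char: '$')
  sorted[2] = uuvuv$u  (last char: 'u')
  sorted[3] = uv$uuuv  (last char: 'v')
  sorted[4] = uvuv$uu  (last char: 'u')
  sorted[5] = v$uuuvu  (last char: 'u')
  sorted[6] = vuv$uuu  (last char: 'u')
Last column: v$uvuuu
Original string S is at sorted index 1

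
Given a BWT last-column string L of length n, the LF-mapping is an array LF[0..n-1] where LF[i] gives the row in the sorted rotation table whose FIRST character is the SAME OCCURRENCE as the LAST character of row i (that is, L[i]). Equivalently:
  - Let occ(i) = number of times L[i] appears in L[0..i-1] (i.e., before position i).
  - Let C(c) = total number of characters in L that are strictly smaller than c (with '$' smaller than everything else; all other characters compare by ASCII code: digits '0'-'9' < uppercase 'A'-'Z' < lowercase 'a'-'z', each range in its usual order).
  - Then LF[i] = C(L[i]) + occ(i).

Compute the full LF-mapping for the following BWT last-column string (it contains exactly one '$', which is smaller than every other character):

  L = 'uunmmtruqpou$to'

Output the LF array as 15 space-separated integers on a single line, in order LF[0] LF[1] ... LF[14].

Answer: 11 12 3 1 2 9 8 13 7 6 4 14 0 10 5

Derivation:
Char counts: '$':1, 'm':2, 'n':1, 'o':2, 'p':1, 'q':1, 'r':1, 't':2, 'u':4
C (first-col start): C('$')=0, C('m')=1, C('n')=3, C('o')=4, C('p')=6, C('q')=7, C('r')=8, C('t')=9, C('u')=11
L[0]='u': occ=0, LF[0]=C('u')+0=11+0=11
L[1]='u': occ=1, LF[1]=C('u')+1=11+1=12
L[2]='n': occ=0, LF[2]=C('n')+0=3+0=3
L[3]='m': occ=0, LF[3]=C('m')+0=1+0=1
L[4]='m': occ=1, LF[4]=C('m')+1=1+1=2
L[5]='t': occ=0, LF[5]=C('t')+0=9+0=9
L[6]='r': occ=0, LF[6]=C('r')+0=8+0=8
L[7]='u': occ=2, LF[7]=C('u')+2=11+2=13
L[8]='q': occ=0, LF[8]=C('q')+0=7+0=7
L[9]='p': occ=0, LF[9]=C('p')+0=6+0=6
L[10]='o': occ=0, LF[10]=C('o')+0=4+0=4
L[11]='u': occ=3, LF[11]=C('u')+3=11+3=14
L[12]='$': occ=0, LF[12]=C('$')+0=0+0=0
L[13]='t': occ=1, LF[13]=C('t')+1=9+1=10
L[14]='o': occ=1, LF[14]=C('o')+1=4+1=5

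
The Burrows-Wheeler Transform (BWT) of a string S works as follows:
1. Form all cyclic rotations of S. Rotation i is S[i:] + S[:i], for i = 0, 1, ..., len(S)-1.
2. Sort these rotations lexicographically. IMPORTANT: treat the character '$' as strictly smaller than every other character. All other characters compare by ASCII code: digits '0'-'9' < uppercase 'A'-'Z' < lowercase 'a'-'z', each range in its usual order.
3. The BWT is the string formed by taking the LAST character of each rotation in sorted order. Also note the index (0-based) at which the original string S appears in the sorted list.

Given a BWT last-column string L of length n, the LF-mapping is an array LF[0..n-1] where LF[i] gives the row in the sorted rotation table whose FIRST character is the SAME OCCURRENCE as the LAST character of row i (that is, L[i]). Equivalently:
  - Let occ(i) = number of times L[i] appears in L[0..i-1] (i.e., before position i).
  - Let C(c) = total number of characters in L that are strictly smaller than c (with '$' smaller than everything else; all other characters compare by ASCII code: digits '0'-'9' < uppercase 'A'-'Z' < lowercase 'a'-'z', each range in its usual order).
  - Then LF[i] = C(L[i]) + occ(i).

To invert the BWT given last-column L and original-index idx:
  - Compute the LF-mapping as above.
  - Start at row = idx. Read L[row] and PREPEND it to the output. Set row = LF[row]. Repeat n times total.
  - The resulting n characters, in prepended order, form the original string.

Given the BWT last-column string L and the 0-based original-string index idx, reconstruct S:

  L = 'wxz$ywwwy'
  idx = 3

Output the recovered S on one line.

Answer: wywyzwxw$

Derivation:
LF mapping: 1 5 8 0 6 2 3 4 7
Walk LF starting at row 3, prepending L[row]:
  step 1: row=3, L[3]='$', prepend. Next row=LF[3]=0
  step 2: row=0, L[0]='w', prepend. Next row=LF[0]=1
  step 3: row=1, L[1]='x', prepend. Next row=LF[1]=5
  step 4: row=5, L[5]='w', prepend. Next row=LF[5]=2
  step 5: row=2, L[2]='z', prepend. Next row=LF[2]=8
  step 6: row=8, L[8]='y', prepend. Next row=LF[8]=7
  step 7: row=7, L[7]='w', prepend. Next row=LF[7]=4
  step 8: row=4, L[4]='y', prepend. Next row=LF[4]=6
  step 9: row=6, L[6]='w', prepend. Next row=LF[6]=3
Reversed output: wywyzwxw$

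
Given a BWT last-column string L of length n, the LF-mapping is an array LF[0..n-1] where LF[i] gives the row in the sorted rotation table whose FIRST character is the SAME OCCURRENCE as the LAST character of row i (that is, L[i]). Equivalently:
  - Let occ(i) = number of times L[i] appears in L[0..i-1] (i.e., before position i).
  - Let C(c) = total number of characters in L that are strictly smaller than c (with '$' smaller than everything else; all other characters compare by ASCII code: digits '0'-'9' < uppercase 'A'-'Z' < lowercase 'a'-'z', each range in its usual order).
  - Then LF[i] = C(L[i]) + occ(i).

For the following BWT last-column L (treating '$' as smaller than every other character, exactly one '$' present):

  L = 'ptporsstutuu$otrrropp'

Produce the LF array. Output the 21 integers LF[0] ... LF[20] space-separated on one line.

Answer: 4 14 5 1 8 12 13 15 18 16 19 20 0 2 17 9 10 11 3 6 7

Derivation:
Char counts: '$':1, 'o':3, 'p':4, 'r':4, 's':2, 't':4, 'u':3
C (first-col start): C('$')=0, C('o')=1, C('p')=4, C('r')=8, C('s')=12, C('t')=14, C('u')=18
L[0]='p': occ=0, LF[0]=C('p')+0=4+0=4
L[1]='t': occ=0, LF[1]=C('t')+0=14+0=14
L[2]='p': occ=1, LF[2]=C('p')+1=4+1=5
L[3]='o': occ=0, LF[3]=C('o')+0=1+0=1
L[4]='r': occ=0, LF[4]=C('r')+0=8+0=8
L[5]='s': occ=0, LF[5]=C('s')+0=12+0=12
L[6]='s': occ=1, LF[6]=C('s')+1=12+1=13
L[7]='t': occ=1, LF[7]=C('t')+1=14+1=15
L[8]='u': occ=0, LF[8]=C('u')+0=18+0=18
L[9]='t': occ=2, LF[9]=C('t')+2=14+2=16
L[10]='u': occ=1, LF[10]=C('u')+1=18+1=19
L[11]='u': occ=2, LF[11]=C('u')+2=18+2=20
L[12]='$': occ=0, LF[12]=C('$')+0=0+0=0
L[13]='o': occ=1, LF[13]=C('o')+1=1+1=2
L[14]='t': occ=3, LF[14]=C('t')+3=14+3=17
L[15]='r': occ=1, LF[15]=C('r')+1=8+1=9
L[16]='r': occ=2, LF[16]=C('r')+2=8+2=10
L[17]='r': occ=3, LF[17]=C('r')+3=8+3=11
L[18]='o': occ=2, LF[18]=C('o')+2=1+2=3
L[19]='p': occ=2, LF[19]=C('p')+2=4+2=6
L[20]='p': occ=3, LF[20]=C('p')+3=4+3=7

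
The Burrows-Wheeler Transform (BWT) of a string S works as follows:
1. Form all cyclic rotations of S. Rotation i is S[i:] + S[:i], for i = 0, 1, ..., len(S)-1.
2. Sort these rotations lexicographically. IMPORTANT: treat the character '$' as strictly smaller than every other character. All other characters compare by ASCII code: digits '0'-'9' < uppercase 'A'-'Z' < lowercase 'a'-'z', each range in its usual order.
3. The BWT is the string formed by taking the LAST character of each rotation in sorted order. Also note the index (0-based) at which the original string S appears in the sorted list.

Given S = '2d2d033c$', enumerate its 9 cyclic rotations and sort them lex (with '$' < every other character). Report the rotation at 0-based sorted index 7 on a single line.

Answer: d033c$2d2

Derivation:
All 9 rotations (rotation i = S[i:]+S[:i]):
  rot[0] = 2d2d033c$
  rot[1] = d2d033c$2
  rot[2] = 2d033c$2d
  rot[3] = d033c$2d2
  rot[4] = 033c$2d2d
  rot[5] = 33c$2d2d0
  rot[6] = 3c$2d2d03
  rot[7] = c$2d2d033
  rot[8] = $2d2d033c
Sorted (with $ < everything):
  sorted[0] = $2d2d033c
  sorted[1] = 033c$2d2d
  sorted[2] = 2d033c$2d
  sorted[3] = 2d2d033c$
  sorted[4] = 33c$2d2d0
  sorted[5] = 3c$2d2d03
  sorted[6] = c$2d2d033
  sorted[7] = d033c$2d2
  sorted[8] = d2d033c$2
sorted[7] = d033c$2d2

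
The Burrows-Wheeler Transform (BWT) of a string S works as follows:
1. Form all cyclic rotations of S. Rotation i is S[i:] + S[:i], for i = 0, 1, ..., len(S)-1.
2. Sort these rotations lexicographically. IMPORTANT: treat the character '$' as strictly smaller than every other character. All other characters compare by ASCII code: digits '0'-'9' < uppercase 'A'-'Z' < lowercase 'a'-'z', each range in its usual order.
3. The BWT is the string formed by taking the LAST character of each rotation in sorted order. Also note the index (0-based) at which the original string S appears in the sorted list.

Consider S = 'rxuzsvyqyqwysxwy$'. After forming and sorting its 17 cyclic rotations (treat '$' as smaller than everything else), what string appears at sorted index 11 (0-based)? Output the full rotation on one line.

Answer: xwy$rxuzsvyqyqwys

Derivation:
All 17 rotations (rotation i = S[i:]+S[:i]):
  rot[0] = rxuzsvyqyqwysxwy$
  rot[1] = xuzsvyqyqwysxwy$r
  rot[2] = uzsvyqyqwysxwy$rx
  rot[3] = zsvyqyqwysxwy$rxu
  rot[4] = svyqyqwysxwy$rxuz
  rot[5] = vyqyqwysxwy$rxuzs
  rot[6] = yqyqwysxwy$rxuzsv
  rot[7] = qyqwysxwy$rxuzsvy
  rot[8] = yqwysxwy$rxuzsvyq
  rot[9] = qwysxwy$rxuzsvyqy
  rot[10] = wysxwy$rxuzsvyqyq
  rot[11] = ysxwy$rxuzsvyqyqw
  rot[12] = sxwy$rxuzsvyqyqwy
  rot[13] = xwy$rxuzsvyqyqwys
  rot[14] = wy$rxuzsvyqyqwysx
  rot[15] = y$rxuzsvyqyqwysxw
  rot[16] = $rxuzsvyqyqwysxwy
Sorted (with $ < everything):
  sorted[0] = $rxuzsvyqyqwysxwy
  sorted[1] = qwysxwy$rxuzsvyqy
  sorted[2] = qyqwysxwy$rxuzsvy
  sorted[3] = rxuzsvyqyqwysxwy$
  sorted[4] = svyqyqwysxwy$rxuz
  sorted[5] = sxwy$rxuzsvyqyqwy
  sorted[6] = uzsvyqyqwysxwy$rx
  sorted[7] = vyqyqwysxwy$rxuzs
  sorted[8] = wy$rxuzsvyqyqwysx
  sorted[9] = wysxwy$rxuzsvyqyq
  sorted[10] = xuzsvyqyqwysxwy$r
  sorted[11] = xwy$rxuzsvyqyqwys
  sorted[12] = y$rxuzsvyqyqwysxw
  sorted[13] = yqwysxwy$rxuzsvyq
  sorted[14] = yqyqwysxwy$rxuzsv
  sorted[15] = ysxwy$rxuzsvyqyqw
  sorted[16] = zsvyqyqwysxwy$rxu
sorted[11] = xwy$rxuzsvyqyqwys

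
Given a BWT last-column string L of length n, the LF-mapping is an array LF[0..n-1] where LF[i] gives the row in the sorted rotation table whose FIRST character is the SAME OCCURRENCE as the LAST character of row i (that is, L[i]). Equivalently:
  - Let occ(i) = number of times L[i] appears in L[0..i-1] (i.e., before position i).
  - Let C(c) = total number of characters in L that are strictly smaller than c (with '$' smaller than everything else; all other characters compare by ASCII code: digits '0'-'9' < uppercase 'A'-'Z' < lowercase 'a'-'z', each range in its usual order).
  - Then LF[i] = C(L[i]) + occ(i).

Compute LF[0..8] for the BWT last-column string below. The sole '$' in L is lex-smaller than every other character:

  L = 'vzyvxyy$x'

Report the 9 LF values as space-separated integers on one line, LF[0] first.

Answer: 1 8 5 2 3 6 7 0 4

Derivation:
Char counts: '$':1, 'v':2, 'x':2, 'y':3, 'z':1
C (first-col start): C('$')=0, C('v')=1, C('x')=3, C('y')=5, C('z')=8
L[0]='v': occ=0, LF[0]=C('v')+0=1+0=1
L[1]='z': occ=0, LF[1]=C('z')+0=8+0=8
L[2]='y': occ=0, LF[2]=C('y')+0=5+0=5
L[3]='v': occ=1, LF[3]=C('v')+1=1+1=2
L[4]='x': occ=0, LF[4]=C('x')+0=3+0=3
L[5]='y': occ=1, LF[5]=C('y')+1=5+1=6
L[6]='y': occ=2, LF[6]=C('y')+2=5+2=7
L[7]='$': occ=0, LF[7]=C('$')+0=0+0=0
L[8]='x': occ=1, LF[8]=C('x')+1=3+1=4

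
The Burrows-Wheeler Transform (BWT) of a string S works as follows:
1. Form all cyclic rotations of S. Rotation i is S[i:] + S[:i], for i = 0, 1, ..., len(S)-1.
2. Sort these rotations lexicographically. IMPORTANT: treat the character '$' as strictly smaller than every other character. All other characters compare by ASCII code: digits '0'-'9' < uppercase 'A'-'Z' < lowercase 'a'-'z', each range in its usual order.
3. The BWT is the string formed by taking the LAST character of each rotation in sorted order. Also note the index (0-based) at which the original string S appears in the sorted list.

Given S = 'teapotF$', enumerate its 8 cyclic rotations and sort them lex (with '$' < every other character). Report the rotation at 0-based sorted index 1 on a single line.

Answer: F$teapot

Derivation:
All 8 rotations (rotation i = S[i:]+S[:i]):
  rot[0] = teapotF$
  rot[1] = eapotF$t
  rot[2] = apotF$te
  rot[3] = potF$tea
  rot[4] = otF$teap
  rot[5] = tF$teapo
  rot[6] = F$teapot
  rot[7] = $teapotF
Sorted (with $ < everything):
  sorted[0] = $teapotF
  sorted[1] = F$teapot
  sorted[2] = apotF$te
  sorted[3] = eapotF$t
  sorted[4] = otF$teap
  sorted[5] = potF$tea
  sorted[6] = tF$teapo
  sorted[7] = teapotF$
sorted[1] = F$teapot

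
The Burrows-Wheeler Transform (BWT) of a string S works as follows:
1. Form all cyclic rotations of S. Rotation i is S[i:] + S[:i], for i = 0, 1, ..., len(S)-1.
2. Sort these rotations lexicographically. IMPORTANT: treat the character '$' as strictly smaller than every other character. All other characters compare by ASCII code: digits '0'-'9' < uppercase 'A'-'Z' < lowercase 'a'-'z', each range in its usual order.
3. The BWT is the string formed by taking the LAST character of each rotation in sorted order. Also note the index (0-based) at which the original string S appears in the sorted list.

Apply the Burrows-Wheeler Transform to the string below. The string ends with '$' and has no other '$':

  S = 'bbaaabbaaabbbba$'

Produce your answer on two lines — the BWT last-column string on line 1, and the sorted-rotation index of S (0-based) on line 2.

All 16 rotations (rotation i = S[i:]+S[:i]):
  rot[0] = bbaaabbaaabbbba$
  rot[1] = baaabbaaabbbba$b
  rot[2] = aaabbaaabbbba$bb
  rot[3] = aabbaaabbbba$bba
  rot[4] = abbaaabbbba$bbaa
  rot[5] = bbaaabbbba$bbaaa
  rot[6] = baaabbbba$bbaaab
  rot[7] = aaabbbba$bbaaabb
  rot[8] = aabbbba$bbaaabba
  rot[9] = abbbba$bbaaabbaa
  rot[10] = bbbba$bbaaabbaaa
  rot[11] = bbba$bbaaabbaaab
  rot[12] = bba$bbaaabbaaabb
  rot[13] = ba$bbaaabbaaabbb
  rot[14] = a$bbaaabbaaabbbb
  rot[15] = $bbaaabbaaabbbba
Sorted (with $ < everything):
  sorted[0] = $bbaaabbaaabbbba  (last char: 'a')
  sorted[1] = a$bbaaabbaaabbbb  (last char: 'b')
  sorted[2] = aaabbaaabbbba$bb  (last char: 'b')
  sorted[3] = aaabbbba$bbaaabb  (last char: 'b')
  sorted[4] = aabbaaabbbba$bba  (last char: 'a')
  sorted[5] = aabbbba$bbaaabba  (last char: 'a')
  sorted[6] = abbaaabbbba$bbaa  (last char: 'a')
  sorted[7] = abbbba$bbaaabbaa  (last char: 'a')
  sorted[8] = ba$bbaaabbaaabbb  (last char: 'b')
  sorted[9] = baaabbaaabbbba$b  (last char: 'b')
  sorted[10] = baaabbbba$bbaaab  (last char: 'b')
  sorted[11] = bba$bbaaabbaaabb  (last char: 'b')
  sorted[12] = bbaaabbaaabbbba$  (last char: '$')
  sorted[13] = bbaaabbbba$bbaaa  (last char: 'a')
  sorted[14] = bbba$bbaaabbaaab  (last char: 'b')
  sorted[15] = bbbba$bbaaabbaaa  (last char: 'a')
Last column: abbbaaaabbbb$aba
Original string S is at sorted index 12

Answer: abbbaaaabbbb$aba
12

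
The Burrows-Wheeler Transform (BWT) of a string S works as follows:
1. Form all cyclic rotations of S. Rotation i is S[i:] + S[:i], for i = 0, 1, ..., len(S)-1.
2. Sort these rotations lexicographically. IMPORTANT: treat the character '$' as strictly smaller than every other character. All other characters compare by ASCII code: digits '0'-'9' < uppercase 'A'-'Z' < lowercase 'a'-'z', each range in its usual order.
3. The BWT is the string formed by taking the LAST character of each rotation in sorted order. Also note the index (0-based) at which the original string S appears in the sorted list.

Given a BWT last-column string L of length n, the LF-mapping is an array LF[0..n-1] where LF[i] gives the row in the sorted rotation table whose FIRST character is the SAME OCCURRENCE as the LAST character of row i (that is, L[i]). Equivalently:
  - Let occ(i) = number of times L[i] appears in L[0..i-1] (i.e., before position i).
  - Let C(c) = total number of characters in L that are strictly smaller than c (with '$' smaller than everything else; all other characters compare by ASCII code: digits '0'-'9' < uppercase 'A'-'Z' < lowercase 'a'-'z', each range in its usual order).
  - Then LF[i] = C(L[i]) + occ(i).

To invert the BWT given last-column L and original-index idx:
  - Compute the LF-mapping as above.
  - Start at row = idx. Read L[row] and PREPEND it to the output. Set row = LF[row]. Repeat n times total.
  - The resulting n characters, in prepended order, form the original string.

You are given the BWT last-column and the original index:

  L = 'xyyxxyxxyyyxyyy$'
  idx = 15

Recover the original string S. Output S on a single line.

LF mapping: 1 7 8 2 3 9 4 5 10 11 12 6 13 14 15 0
Walk LF starting at row 15, prepending L[row]:
  step 1: row=15, L[15]='$', prepend. Next row=LF[15]=0
  step 2: row=0, L[0]='x', prepend. Next row=LF[0]=1
  step 3: row=1, L[1]='y', prepend. Next row=LF[1]=7
  step 4: row=7, L[7]='x', prepend. Next row=LF[7]=5
  step 5: row=5, L[5]='y', prepend. Next row=LF[5]=9
  step 6: row=9, L[9]='y', prepend. Next row=LF[9]=11
  step 7: row=11, L[11]='x', prepend. Next row=LF[11]=6
  step 8: row=6, L[6]='x', prepend. Next row=LF[6]=4
  step 9: row=4, L[4]='x', prepend. Next row=LF[4]=3
  step 10: row=3, L[3]='x', prepend. Next row=LF[3]=2
  step 11: row=2, L[2]='y', prepend. Next row=LF[2]=8
  step 12: row=8, L[8]='y', prepend. Next row=LF[8]=10
  step 13: row=10, L[10]='y', prepend. Next row=LF[10]=12
  step 14: row=12, L[12]='y', prepend. Next row=LF[12]=13
  step 15: row=13, L[13]='y', prepend. Next row=LF[13]=14
  step 16: row=14, L[14]='y', prepend. Next row=LF[14]=15
Reversed output: yyyyyyxxxxyyxyx$

Answer: yyyyyyxxxxyyxyx$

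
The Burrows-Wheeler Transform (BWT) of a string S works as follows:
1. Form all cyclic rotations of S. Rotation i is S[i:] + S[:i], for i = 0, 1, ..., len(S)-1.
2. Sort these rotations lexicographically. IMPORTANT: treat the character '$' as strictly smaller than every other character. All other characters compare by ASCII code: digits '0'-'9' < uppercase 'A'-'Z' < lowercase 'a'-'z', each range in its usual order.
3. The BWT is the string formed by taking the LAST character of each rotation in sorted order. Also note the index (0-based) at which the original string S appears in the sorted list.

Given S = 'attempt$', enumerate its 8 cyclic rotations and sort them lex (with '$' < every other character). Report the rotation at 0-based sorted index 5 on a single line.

Answer: t$attemp

Derivation:
All 8 rotations (rotation i = S[i:]+S[:i]):
  rot[0] = attempt$
  rot[1] = ttempt$a
  rot[2] = tempt$at
  rot[3] = empt$att
  rot[4] = mpt$atte
  rot[5] = pt$attem
  rot[6] = t$attemp
  rot[7] = $attempt
Sorted (with $ < everything):
  sorted[0] = $attempt
  sorted[1] = attempt$
  sorted[2] = empt$att
  sorted[3] = mpt$atte
  sorted[4] = pt$attem
  sorted[5] = t$attemp
  sorted[6] = tempt$at
  sorted[7] = ttempt$a
sorted[5] = t$attemp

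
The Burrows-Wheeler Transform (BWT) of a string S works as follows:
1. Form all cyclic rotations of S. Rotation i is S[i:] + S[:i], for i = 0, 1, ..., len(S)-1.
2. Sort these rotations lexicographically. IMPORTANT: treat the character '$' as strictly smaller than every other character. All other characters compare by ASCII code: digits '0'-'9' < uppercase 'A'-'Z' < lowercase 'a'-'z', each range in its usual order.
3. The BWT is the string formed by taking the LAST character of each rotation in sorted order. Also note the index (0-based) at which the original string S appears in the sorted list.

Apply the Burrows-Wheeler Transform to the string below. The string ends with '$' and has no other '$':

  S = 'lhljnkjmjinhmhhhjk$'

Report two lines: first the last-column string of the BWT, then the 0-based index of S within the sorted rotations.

All 19 rotations (rotation i = S[i:]+S[:i]):
  rot[0] = lhljnkjmjinhmhhhjk$
  rot[1] = hljnkjmjinhmhhhjk$l
  rot[2] = ljnkjmjinhmhhhjk$lh
  rot[3] = jnkjmjinhmhhhjk$lhl
  rot[4] = nkjmjinhmhhhjk$lhlj
  rot[5] = kjmjinhmhhhjk$lhljn
  rot[6] = jmjinhmhhhjk$lhljnk
  rot[7] = mjinhmhhhjk$lhljnkj
  rot[8] = jinhmhhhjk$lhljnkjm
  rot[9] = inhmhhhjk$lhljnkjmj
  rot[10] = nhmhhhjk$lhljnkjmji
  rot[11] = hmhhhjk$lhljnkjmjin
  rot[12] = mhhhjk$lhljnkjmjinh
  rot[13] = hhhjk$lhljnkjmjinhm
  rot[14] = hhjk$lhljnkjmjinhmh
  rot[15] = hjk$lhljnkjmjinhmhh
  rot[16] = jk$lhljnkjmjinhmhhh
  rot[17] = k$lhljnkjmjinhmhhhj
  rot[18] = $lhljnkjmjinhmhhhjk
Sorted (with $ < everything):
  sorted[0] = $lhljnkjmjinhmhhhjk  (last char: 'k')
  sorted[1] = hhhjk$lhljnkjmjinhm  (last char: 'm')
  sorted[2] = hhjk$lhljnkjmjinhmh  (last char: 'h')
  sorted[3] = hjk$lhljnkjmjinhmhh  (last char: 'h')
  sorted[4] = hljnkjmjinhmhhhjk$l  (last char: 'l')
  sorted[5] = hmhhhjk$lhljnkjmjin  (last char: 'n')
  sorted[6] = inhmhhhjk$lhljnkjmj  (last char: 'j')
  sorted[7] = jinhmhhhjk$lhljnkjm  (last char: 'm')
  sorted[8] = jk$lhljnkjmjinhmhhh  (last char: 'h')
  sorted[9] = jmjinhmhhhjk$lhljnk  (last char: 'k')
  sorted[10] = jnkjmjinhmhhhjk$lhl  (last char: 'l')
  sorted[11] = k$lhljnkjmjinhmhhhj  (last char: 'j')
  sorted[12] = kjmjinhmhhhjk$lhljn  (last char: 'n')
  sorted[13] = lhljnkjmjinhmhhhjk$  (last char: '$')
  sorted[14] = ljnkjmjinhmhhhjk$lh  (last char: 'h')
  sorted[15] = mhhhjk$lhljnkjmjinh  (last char: 'h')
  sorted[16] = mjinhmhhhjk$lhljnkj  (last char: 'j')
  sorted[17] = nhmhhhjk$lhljnkjmji  (last char: 'i')
  sorted[18] = nkjmjinhmhhhjk$lhlj  (last char: 'j')
Last column: kmhhlnjmhkljn$hhjij
Original string S is at sorted index 13

Answer: kmhhlnjmhkljn$hhjij
13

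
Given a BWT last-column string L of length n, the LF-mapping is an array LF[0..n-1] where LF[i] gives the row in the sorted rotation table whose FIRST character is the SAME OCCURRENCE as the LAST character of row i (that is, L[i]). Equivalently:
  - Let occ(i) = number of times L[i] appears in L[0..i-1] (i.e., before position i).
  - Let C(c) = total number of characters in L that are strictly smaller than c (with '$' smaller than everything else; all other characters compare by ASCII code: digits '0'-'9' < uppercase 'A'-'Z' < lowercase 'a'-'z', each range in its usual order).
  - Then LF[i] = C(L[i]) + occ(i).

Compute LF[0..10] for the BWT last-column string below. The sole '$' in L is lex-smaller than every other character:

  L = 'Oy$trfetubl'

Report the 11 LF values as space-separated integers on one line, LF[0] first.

Char counts: '$':1, 'O':1, 'b':1, 'e':1, 'f':1, 'l':1, 'r':1, 't':2, 'u':1, 'y':1
C (first-col start): C('$')=0, C('O')=1, C('b')=2, C('e')=3, C('f')=4, C('l')=5, C('r')=6, C('t')=7, C('u')=9, C('y')=10
L[0]='O': occ=0, LF[0]=C('O')+0=1+0=1
L[1]='y': occ=0, LF[1]=C('y')+0=10+0=10
L[2]='$': occ=0, LF[2]=C('$')+0=0+0=0
L[3]='t': occ=0, LF[3]=C('t')+0=7+0=7
L[4]='r': occ=0, LF[4]=C('r')+0=6+0=6
L[5]='f': occ=0, LF[5]=C('f')+0=4+0=4
L[6]='e': occ=0, LF[6]=C('e')+0=3+0=3
L[7]='t': occ=1, LF[7]=C('t')+1=7+1=8
L[8]='u': occ=0, LF[8]=C('u')+0=9+0=9
L[9]='b': occ=0, LF[9]=C('b')+0=2+0=2
L[10]='l': occ=0, LF[10]=C('l')+0=5+0=5

Answer: 1 10 0 7 6 4 3 8 9 2 5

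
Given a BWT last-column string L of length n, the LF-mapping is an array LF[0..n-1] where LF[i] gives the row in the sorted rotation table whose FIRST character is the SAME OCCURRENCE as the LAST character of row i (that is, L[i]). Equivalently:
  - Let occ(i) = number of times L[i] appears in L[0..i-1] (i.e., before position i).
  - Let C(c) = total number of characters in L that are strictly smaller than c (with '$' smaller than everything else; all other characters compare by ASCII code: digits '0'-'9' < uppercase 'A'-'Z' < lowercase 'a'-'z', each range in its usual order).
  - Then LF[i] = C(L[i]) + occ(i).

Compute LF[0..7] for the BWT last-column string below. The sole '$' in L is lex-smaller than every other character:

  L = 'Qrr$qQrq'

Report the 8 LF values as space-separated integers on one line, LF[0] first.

Answer: 1 5 6 0 3 2 7 4

Derivation:
Char counts: '$':1, 'Q':2, 'q':2, 'r':3
C (first-col start): C('$')=0, C('Q')=1, C('q')=3, C('r')=5
L[0]='Q': occ=0, LF[0]=C('Q')+0=1+0=1
L[1]='r': occ=0, LF[1]=C('r')+0=5+0=5
L[2]='r': occ=1, LF[2]=C('r')+1=5+1=6
L[3]='$': occ=0, LF[3]=C('$')+0=0+0=0
L[4]='q': occ=0, LF[4]=C('q')+0=3+0=3
L[5]='Q': occ=1, LF[5]=C('Q')+1=1+1=2
L[6]='r': occ=2, LF[6]=C('r')+2=5+2=7
L[7]='q': occ=1, LF[7]=C('q')+1=3+1=4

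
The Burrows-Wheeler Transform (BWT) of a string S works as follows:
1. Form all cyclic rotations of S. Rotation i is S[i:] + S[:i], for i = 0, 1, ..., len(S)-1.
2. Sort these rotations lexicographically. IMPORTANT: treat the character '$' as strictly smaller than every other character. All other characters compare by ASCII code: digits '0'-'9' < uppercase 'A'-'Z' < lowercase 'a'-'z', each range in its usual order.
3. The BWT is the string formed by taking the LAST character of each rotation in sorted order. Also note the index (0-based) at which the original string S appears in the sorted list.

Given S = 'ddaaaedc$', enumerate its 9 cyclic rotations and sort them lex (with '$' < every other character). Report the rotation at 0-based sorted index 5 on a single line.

Answer: daaaedc$d

Derivation:
All 9 rotations (rotation i = S[i:]+S[:i]):
  rot[0] = ddaaaedc$
  rot[1] = daaaedc$d
  rot[2] = aaaedc$dd
  rot[3] = aaedc$dda
  rot[4] = aedc$ddaa
  rot[5] = edc$ddaaa
  rot[6] = dc$ddaaae
  rot[7] = c$ddaaaed
  rot[8] = $ddaaaedc
Sorted (with $ < everything):
  sorted[0] = $ddaaaedc
  sorted[1] = aaaedc$dd
  sorted[2] = aaedc$dda
  sorted[3] = aedc$ddaa
  sorted[4] = c$ddaaaed
  sorted[5] = daaaedc$d
  sorted[6] = dc$ddaaae
  sorted[7] = ddaaaedc$
  sorted[8] = edc$ddaaa
sorted[5] = daaaedc$d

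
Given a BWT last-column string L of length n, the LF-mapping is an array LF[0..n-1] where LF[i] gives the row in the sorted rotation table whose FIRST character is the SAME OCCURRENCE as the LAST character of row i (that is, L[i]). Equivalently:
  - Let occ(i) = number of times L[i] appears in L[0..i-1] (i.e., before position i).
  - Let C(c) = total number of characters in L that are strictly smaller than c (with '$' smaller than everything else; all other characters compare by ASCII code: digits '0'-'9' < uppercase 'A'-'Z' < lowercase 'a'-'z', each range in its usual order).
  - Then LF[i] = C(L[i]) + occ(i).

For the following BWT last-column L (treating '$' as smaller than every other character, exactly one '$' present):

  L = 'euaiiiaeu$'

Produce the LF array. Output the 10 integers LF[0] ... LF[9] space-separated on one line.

Char counts: '$':1, 'a':2, 'e':2, 'i':3, 'u':2
C (first-col start): C('$')=0, C('a')=1, C('e')=3, C('i')=5, C('u')=8
L[0]='e': occ=0, LF[0]=C('e')+0=3+0=3
L[1]='u': occ=0, LF[1]=C('u')+0=8+0=8
L[2]='a': occ=0, LF[2]=C('a')+0=1+0=1
L[3]='i': occ=0, LF[3]=C('i')+0=5+0=5
L[4]='i': occ=1, LF[4]=C('i')+1=5+1=6
L[5]='i': occ=2, LF[5]=C('i')+2=5+2=7
L[6]='a': occ=1, LF[6]=C('a')+1=1+1=2
L[7]='e': occ=1, LF[7]=C('e')+1=3+1=4
L[8]='u': occ=1, LF[8]=C('u')+1=8+1=9
L[9]='$': occ=0, LF[9]=C('$')+0=0+0=0

Answer: 3 8 1 5 6 7 2 4 9 0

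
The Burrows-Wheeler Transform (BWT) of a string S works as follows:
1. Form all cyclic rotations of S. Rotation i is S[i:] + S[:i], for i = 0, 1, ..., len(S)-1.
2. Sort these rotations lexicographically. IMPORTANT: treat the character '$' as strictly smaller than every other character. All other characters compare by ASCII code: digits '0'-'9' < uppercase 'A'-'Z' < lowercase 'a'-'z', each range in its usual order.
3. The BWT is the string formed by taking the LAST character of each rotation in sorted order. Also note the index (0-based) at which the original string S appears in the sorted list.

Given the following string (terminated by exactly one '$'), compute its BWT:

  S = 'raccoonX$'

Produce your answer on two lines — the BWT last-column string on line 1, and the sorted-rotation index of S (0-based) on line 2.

Answer: Xnracooc$
8

Derivation:
All 9 rotations (rotation i = S[i:]+S[:i]):
  rot[0] = raccoonX$
  rot[1] = accoonX$r
  rot[2] = ccoonX$ra
  rot[3] = coonX$rac
  rot[4] = oonX$racc
  rot[5] = onX$racco
  rot[6] = nX$raccoo
  rot[7] = X$raccoon
  rot[8] = $raccoonX
Sorted (with $ < everything):
  sorted[0] = $raccoonX  (last char: 'X')
  sorted[1] = X$raccoon  (last char: 'n')
  sorted[2] = accoonX$r  (last char: 'r')
  sorted[3] = ccoonX$ra  (last char: 'a')
  sorted[4] = coonX$rac  (last char: 'c')
  sorted[5] = nX$raccoo  (last char: 'o')
  sorted[6] = onX$racco  (last char: 'o')
  sorted[7] = oonX$racc  (last char: 'c')
  sorted[8] = raccoonX$  (last char: '$')
Last column: Xnracooc$
Original string S is at sorted index 8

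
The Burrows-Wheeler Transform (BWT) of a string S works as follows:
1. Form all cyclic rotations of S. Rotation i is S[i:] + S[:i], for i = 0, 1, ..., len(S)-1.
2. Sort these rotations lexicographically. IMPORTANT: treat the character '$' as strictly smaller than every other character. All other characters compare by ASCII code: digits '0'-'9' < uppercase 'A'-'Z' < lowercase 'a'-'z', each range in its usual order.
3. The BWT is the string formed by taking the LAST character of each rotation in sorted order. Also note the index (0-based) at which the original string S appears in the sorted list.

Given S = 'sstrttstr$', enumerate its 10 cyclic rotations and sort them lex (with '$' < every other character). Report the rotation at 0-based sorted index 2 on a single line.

All 10 rotations (rotation i = S[i:]+S[:i]):
  rot[0] = sstrttstr$
  rot[1] = strttstr$s
  rot[2] = trttstr$ss
  rot[3] = rttstr$sst
  rot[4] = ttstr$sstr
  rot[5] = tstr$sstrt
  rot[6] = str$sstrtt
  rot[7] = tr$sstrtts
  rot[8] = r$sstrttst
  rot[9] = $sstrttstr
Sorted (with $ < everything):
  sorted[0] = $sstrttstr
  sorted[1] = r$sstrttst
  sorted[2] = rttstr$sst
  sorted[3] = sstrttstr$
  sorted[4] = str$sstrtt
  sorted[5] = strttstr$s
  sorted[6] = tr$sstrtts
  sorted[7] = trttstr$ss
  sorted[8] = tstr$sstrt
  sorted[9] = ttstr$sstr
sorted[2] = rttstr$sst

Answer: rttstr$sst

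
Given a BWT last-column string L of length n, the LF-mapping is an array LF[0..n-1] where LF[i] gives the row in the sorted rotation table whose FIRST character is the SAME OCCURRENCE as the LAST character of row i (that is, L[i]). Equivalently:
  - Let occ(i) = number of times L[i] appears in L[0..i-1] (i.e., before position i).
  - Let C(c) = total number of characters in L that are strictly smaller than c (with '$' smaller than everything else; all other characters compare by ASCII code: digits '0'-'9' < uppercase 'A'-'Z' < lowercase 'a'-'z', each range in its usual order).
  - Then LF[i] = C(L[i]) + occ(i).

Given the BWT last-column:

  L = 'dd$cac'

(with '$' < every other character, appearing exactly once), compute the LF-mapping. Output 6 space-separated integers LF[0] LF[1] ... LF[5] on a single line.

Answer: 4 5 0 2 1 3

Derivation:
Char counts: '$':1, 'a':1, 'c':2, 'd':2
C (first-col start): C('$')=0, C('a')=1, C('c')=2, C('d')=4
L[0]='d': occ=0, LF[0]=C('d')+0=4+0=4
L[1]='d': occ=1, LF[1]=C('d')+1=4+1=5
L[2]='$': occ=0, LF[2]=C('$')+0=0+0=0
L[3]='c': occ=0, LF[3]=C('c')+0=2+0=2
L[4]='a': occ=0, LF[4]=C('a')+0=1+0=1
L[5]='c': occ=1, LF[5]=C('c')+1=2+1=3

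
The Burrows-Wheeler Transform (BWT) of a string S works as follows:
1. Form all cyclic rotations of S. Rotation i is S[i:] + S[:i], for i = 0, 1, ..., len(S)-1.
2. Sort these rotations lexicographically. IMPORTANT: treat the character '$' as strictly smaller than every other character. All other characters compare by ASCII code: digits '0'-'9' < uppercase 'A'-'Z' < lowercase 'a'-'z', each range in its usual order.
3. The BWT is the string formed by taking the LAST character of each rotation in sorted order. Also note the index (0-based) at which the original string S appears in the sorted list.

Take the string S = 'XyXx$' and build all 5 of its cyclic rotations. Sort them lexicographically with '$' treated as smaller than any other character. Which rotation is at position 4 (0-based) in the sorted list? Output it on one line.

Answer: yXx$X

Derivation:
All 5 rotations (rotation i = S[i:]+S[:i]):
  rot[0] = XyXx$
  rot[1] = yXx$X
  rot[2] = Xx$Xy
  rot[3] = x$XyX
  rot[4] = $XyXx
Sorted (with $ < everything):
  sorted[0] = $XyXx
  sorted[1] = Xx$Xy
  sorted[2] = XyXx$
  sorted[3] = x$XyX
  sorted[4] = yXx$X
sorted[4] = yXx$X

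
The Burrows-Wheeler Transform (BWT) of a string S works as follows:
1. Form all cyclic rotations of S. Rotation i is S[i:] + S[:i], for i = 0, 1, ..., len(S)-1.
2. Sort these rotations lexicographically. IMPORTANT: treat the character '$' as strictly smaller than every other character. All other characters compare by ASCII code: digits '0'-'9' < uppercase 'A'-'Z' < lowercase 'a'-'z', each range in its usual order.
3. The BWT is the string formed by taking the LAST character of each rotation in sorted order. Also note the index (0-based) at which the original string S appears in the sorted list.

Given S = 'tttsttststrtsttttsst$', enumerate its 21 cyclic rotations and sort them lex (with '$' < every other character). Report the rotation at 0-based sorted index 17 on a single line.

Answer: ttsttststrtsttttsst$t

Derivation:
All 21 rotations (rotation i = S[i:]+S[:i]):
  rot[0] = tttsttststrtsttttsst$
  rot[1] = ttsttststrtsttttsst$t
  rot[2] = tsttststrtsttttsst$tt
  rot[3] = sttststrtsttttsst$ttt
  rot[4] = ttststrtsttttsst$ttts
  rot[5] = tststrtsttttsst$tttst
  rot[6] = ststrtsttttsst$tttstt
  rot[7] = tstrtsttttsst$tttstts
  rot[8] = strtsttttsst$tttsttst
  rot[9] = trtsttttsst$tttsttsts
  rot[10] = rtsttttsst$tttsttstst
  rot[11] = tsttttsst$tttsttststr
  rot[12] = sttttsst$tttsttststrt
  rot[13] = ttttsst$tttsttststrts
  rot[14] = tttsst$tttsttststrtst
  rot[15] = ttsst$tttsttststrtstt
  rot[16] = tsst$tttsttststrtsttt
  rot[17] = sst$tttsttststrtstttt
  rot[18] = st$tttsttststrtstttts
  rot[19] = t$tttsttststrtsttttss
  rot[20] = $tttsttststrtsttttsst
Sorted (with $ < everything):
  sorted[0] = $tttsttststrtsttttsst
  sorted[1] = rtsttttsst$tttsttstst
  sorted[2] = sst$tttsttststrtstttt
  sorted[3] = st$tttsttststrtstttts
  sorted[4] = strtsttttsst$tttsttst
  sorted[5] = ststrtsttttsst$tttstt
  sorted[6] = sttststrtsttttsst$ttt
  sorted[7] = sttttsst$tttsttststrt
  sorted[8] = t$tttsttststrtsttttss
  sorted[9] = trtsttttsst$tttsttsts
  sorted[10] = tsst$tttsttststrtsttt
  sorted[11] = tstrtsttttsst$tttstts
  sorted[12] = tststrtsttttsst$tttst
  sorted[13] = tsttststrtsttttsst$tt
  sorted[14] = tsttttsst$tttsttststr
  sorted[15] = ttsst$tttsttststrtstt
  sorted[16] = ttststrtsttttsst$ttts
  sorted[17] = ttsttststrtsttttsst$t
  sorted[18] = tttsst$tttsttststrtst
  sorted[19] = tttsttststrtsttttsst$
  sorted[20] = ttttsst$tttsttststrts
sorted[17] = ttsttststrtsttttsst$t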